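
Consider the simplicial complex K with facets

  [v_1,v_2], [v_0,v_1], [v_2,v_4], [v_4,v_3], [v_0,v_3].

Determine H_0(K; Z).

H_0 ≅ Z.

Take the total order v_0 < v_1 < v_2 < v_3 < v_4 on the vertex set. Then K (dimension 1) consists of the simplices:

  0-simplices (5): [v_0], [v_1], [v_2], [v_3], [v_4]
  1-simplices (5): [v_0,v_1], [v_0,v_3], [v_1,v_2], [v_2,v_4], [v_3,v_4]

giving chain groups C_0 ≅ Z^5, C_1 ≅ Z^5.

Boundary ∂_1: C_1 → C_0 is given by ∂[p,q] = [q] − [p].
This gives a 5×5 integer matrix of rank 4; reducing to Smith normal form yields diagonal entries (1,1,1,1).

From H_k ≅ ker(∂_k) / im(∂_{k+1}) we obtain:

  H_0: rank C_0 − rank ∂_1 = 5 − 4 = 1, and the invariant factors of ∂_1 are all 1, so H_0 ≅ Z.

(K is a triangulation of the circle S^1.)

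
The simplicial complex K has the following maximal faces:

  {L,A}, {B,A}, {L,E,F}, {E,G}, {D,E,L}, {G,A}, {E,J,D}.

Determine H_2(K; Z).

H_2 = 0.

Order the vertices as A < B < D < E < F < G < J < L. Listing each simplex with vertices in this order, K has dimension 2 with simplices:

  0-simplices (8): A, B, D, E, F, G, J, L
  1-simplices (11): AB, AG, AL, DE, DJ, DL, EF, EG, EJ, EL, FL
  2-simplices (3): DEJ, DEL, EFL

so the chain groups are C_0 ≅ Z^8, C_1 ≅ Z^11, C_2 ≅ Z^3.

Boundary ∂_1: C_1 → C_0 maps an edge to its endpoints' difference, ∂[p,q] = q − p.
This gives a 8×11 integer matrix of rank 7; reducing to Smith normal form yields diagonal entries (1,1,1,1,1,1,1).

∂_2: C_2 → C_1 maps a triangle to the signed sum of its edges. For instance
  ∂DEJ = EJ − DJ + DE,
  ∂DEL = EL − DL + DE.
The 11×3 boundary matrix has rank 3 and Smith normal form diag(1,1,1).

Reading off H_k = ker ∂_k / im ∂_{k+1}:

  H_2: rank ker ∂_2 − rank ∂_3 = (3 − 3) − 0 = 0, and there is no ∂_3, so H_2 = 0.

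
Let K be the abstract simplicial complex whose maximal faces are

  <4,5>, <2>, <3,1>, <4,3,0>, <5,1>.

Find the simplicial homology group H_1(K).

H_1 ≅ Z.

Order the vertices as 0 < 1 < 2 < 3 < 4 < 5. Listing each simplex with vertices in this order, K has dimension 2 with simplices:

  0-simplices (6): [0], [1], [2], [3], [4], [5]
  1-simplices (6): [0,3], [0,4], [1,3], [1,5], [3,4], [4,5]
  2-simplices (1): [0,3,4]

Hence C_0 ≅ Z^6, C_1 ≅ Z^6, C_2 ≅ Z^1.

The boundary map ∂_1: C_1 → C_0 is given by ∂[p,q] = [q] − [p].
This gives a 6×6 integer matrix of rank 4; reducing to Smith normal form yields diagonal entries (1,1,1,1).

Boundary ∂_2: C_2 → C_1 acts by ∂[p,q,r] = [q,r] − [p,r] + [p,q]. For instance
  ∂[0,3,4] = [3,4] − [0,4] + [0,3].
The resulting 6×1 matrix has rank 1, and its Smith normal form has invariant factors (1).

Now H_k = ker ∂_k / im ∂_{k+1}, so:

  H_1: rank ker ∂_1 − rank ∂_2 = (6 − 4) − 1 = 1, and the invariant factors of ∂_2 are all 1, so H_1 = Z.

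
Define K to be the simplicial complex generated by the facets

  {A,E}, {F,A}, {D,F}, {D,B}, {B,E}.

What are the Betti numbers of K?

Fix the vertex order A < B < D < E < F and write every simplex with vertices in increasing order. Then dim K = 1 and the simplices of K are:

  0-simplices (5): A, B, D, E, F
  1-simplices (5): AE, AF, BD, BE, DF

so the chain groups are C_0 ≅ Z^5, C_1 ≅ Z^5.

The boundary map ∂_1: C_1 → C_0 sends each edge [p,q] (with p < q) to q − p. For instance
  ∂BD = D − B.
The resulting 5×5 matrix has rank 4, and its Smith normal form has invariant factors (1,1,1,1).

Now H_k = ker ∂_k / im ∂_{k+1}, so:

  H_0: rank C_0 − rank ∂_1 = 5 − 4 = 1, and the invariant factors of ∂_1 are all 1, so H_0 = Z.
  H_1: rank ker ∂_1 − rank ∂_2 = (5 − 4) − 0 = 1, and there is no ∂_2, so H_1 = Z.

Hence the Betti numbers are b_0 = 1, b_1 = 1.

b_0 = 1, b_1 = 1.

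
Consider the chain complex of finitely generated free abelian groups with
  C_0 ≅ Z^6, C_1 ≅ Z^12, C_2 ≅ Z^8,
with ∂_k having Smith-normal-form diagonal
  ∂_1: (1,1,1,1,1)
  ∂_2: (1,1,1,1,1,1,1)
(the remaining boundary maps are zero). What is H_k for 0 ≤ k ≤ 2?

H_0: b_0 = 6 − 0 − 5 = 1; torsion from ∂_1 factors > 1: none. So H_0 = Z.
H_1: b_1 = 12 − 5 − 7 = 0; torsion from ∂_2 factors > 1: none. So H_1 = 0.
H_2: b_2 = 8 − 7 − 0 = 1; torsion from ∂_3 factors > 1: none. So H_2 = Z.

H_0 = Z,  H_1 = 0,  H_2 = Z.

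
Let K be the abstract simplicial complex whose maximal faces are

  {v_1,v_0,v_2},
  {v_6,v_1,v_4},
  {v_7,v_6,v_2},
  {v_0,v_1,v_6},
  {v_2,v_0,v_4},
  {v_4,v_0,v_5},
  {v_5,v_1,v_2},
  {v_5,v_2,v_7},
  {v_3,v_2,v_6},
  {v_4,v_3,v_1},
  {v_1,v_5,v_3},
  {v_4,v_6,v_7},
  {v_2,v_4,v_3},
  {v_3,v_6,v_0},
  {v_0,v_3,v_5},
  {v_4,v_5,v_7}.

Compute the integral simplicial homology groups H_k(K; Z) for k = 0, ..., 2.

H_0 ≅ Z,  H_1 ≅ Z^2,  H_2 ≅ Z.

Fix the vertex order v_0 < v_1 < v_2 < v_3 < v_4 < v_5 < v_6 < v_7 and write every simplex with vertices in increasing order. Then dim K = 2 and the simplices of K are:

  0-simplices (8): [v_0], [v_1], [v_2], [v_3], [v_4], [v_5], [v_6], [v_7]
  1-simplices (24): (24 of them)
  2-simplices (16): (16 of them)

so the chain groups are C_0 ≅ Z^8, C_1 ≅ Z^24, C_2 ≅ Z^16.

Boundary ∂_1: C_1 → C_0 sends each edge [p,q] (with p < q) to q − p.
The 8×24 boundary matrix has rank 7 and Smith normal form diag(1,1,1,1,1,1,1).

The boundary map ∂_2: C_2 → C_1 sends each 2-simplex [p,q,r] to [q,r] − [p,r] + [p,q]. For instance
  ∂[v_2,v_3,v_4] = [v_3,v_4] − [v_2,v_4] + [v_2,v_3],
  ∂[v_0,v_4,v_5] = [v_4,v_5] − [v_0,v_5] + [v_0,v_4].
The resulting 24×16 matrix has rank 15, and its Smith normal form has invariant factors (1,1,1,1,1,1,1,1,1,1,1,1,1,1,1).

From H_k ≅ ker(∂_k) / im(∂_{k+1}) we obtain:

  H_0: rank C_0 − rank ∂_1 = 8 − 7 = 1, and the invariant factors of ∂_1 are all 1, so H_0 ≅ Z.
  H_1: rank ker ∂_1 − rank ∂_2 = (24 − 7) − 15 = 2, and the invariant factors of ∂_2 are all 1, so H_1 ≅ Z^2.
  H_2: rank ker ∂_2 − rank ∂_3 = (16 − 15) − 0 = 1, and there is no ∂_3, so H_2 ≅ Z.

(K is a triangulation of the torus T^2.)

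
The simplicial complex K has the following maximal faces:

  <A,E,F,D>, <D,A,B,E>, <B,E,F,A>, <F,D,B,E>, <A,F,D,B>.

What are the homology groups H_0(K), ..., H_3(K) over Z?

Order the vertices as A < B < D < E < F. Listing each simplex with vertices in this order, K has dimension 3 with simplices:

  0-simplices (5): A, B, D, E, F
  1-simplices (10): AB, AD, AE, AF, BD, BE, BF, DE, DF, EF
  2-simplices (10): ABD, ABE, ABF, ADE, ADF, AEF, BDE, BDF, BEF, DEF
  3-simplices (5): ABDE, ABDF, ABEF, ADEF, BDEF

giving chain groups C_0 ≅ Z^5, C_1 ≅ Z^10, C_2 ≅ Z^10, C_3 ≅ Z^5.

The boundary map ∂_1: C_1 → C_0 maps an edge to its endpoints' difference, ∂[p,q] = q − p.
As a 5×10 matrix over Z this has rank 4, with invariant factors (1,1,1,1).

The boundary map ∂_2: C_2 → C_1 maps a triangle to the signed sum of its edges. For instance
  ∂ABF = BF − AF + AB,
  ∂BDE = DE − BE + BD.
The 10×10 boundary matrix has rank 6 and Smith normal form diag(1,1,1,1,1,1).

The boundary map ∂_3: C_3 → C_2 sends each 3-simplex σ to the alternating sum Σ_i (−1)^i (σ with its i-th vertex removed). For instance
  ∂ABDE = BDE − ADE + ABE − ABD,
  ∂BDEF = DEF − BEF + BDF − BDE.
This gives a 10×5 integer matrix of rank 4; reducing to Smith normal form yields diagonal entries (1,1,1,1).

Now H_k = ker ∂_k / im ∂_{k+1}, so:

  H_0: rank C_0 − rank ∂_1 = 5 − 4 = 1, and the invariant factors of ∂_1 are all 1, so H_0 ≅ Z.
  H_1: rank ker ∂_1 − rank ∂_2 = (10 − 4) − 6 = 0, and the invariant factors of ∂_2 are all 1, so H_1 ≅ 0.
  H_2: rank ker ∂_2 − rank ∂_3 = (10 − 6) − 4 = 0, and the invariant factors of ∂_3 are all 1, so H_2 ≅ 0.
  H_3: rank ker ∂_3 − rank ∂_4 = (5 − 4) − 0 = 1, and there is no ∂_4, so H_3 ≅ Z.

H_0 ≅ Z,  H_1 = 0,  H_2 = 0,  H_3 ≅ Z.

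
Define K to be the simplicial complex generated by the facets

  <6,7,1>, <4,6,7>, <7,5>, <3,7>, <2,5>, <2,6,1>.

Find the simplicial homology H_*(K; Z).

K has 7 vertices, 10 edges, 3 triangles.
rank ∂_0 = 0, rank ∂_1 = 6 ⇒ b_0 = 7 − 0 − 6 = 1; all invariant factors of ∂_1 are 1 so no torsion. So H_0 ≅ Z.
rank ∂_1 = 6, rank ∂_2 = 3 ⇒ b_1 = 10 − 6 − 3 = 1; all invariant factors of ∂_2 are 1 so no torsion. So H_1 ≅ Z.
rank ∂_2 = 3, rank ∂_3 = 0 ⇒ b_2 = 3 − 3 − 0 = 0. So H_2 ≅ 0.

H_0 = Z,  H_1 = Z,  H_2 = 0.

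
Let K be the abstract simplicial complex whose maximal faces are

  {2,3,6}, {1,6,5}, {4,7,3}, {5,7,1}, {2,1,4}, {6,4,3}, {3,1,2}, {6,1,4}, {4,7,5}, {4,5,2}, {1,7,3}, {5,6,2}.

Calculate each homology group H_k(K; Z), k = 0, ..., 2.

Order the vertices as 1 < 2 < 3 < 4 < 5 < 6 < 7. Listing each simplex with vertices in this order, K has dimension 2 with simplices:

  0-simplices (7): [1], [2], [3], [4], [5], [6], [7]
  1-simplices (18): [1,2], [1,3], [1,4], [1,5], [1,6], [1,7], [2,3], [2,4], [2,5], [2,6], [3,4], [3,6], [3,7], [4,5], [4,6], [4,7], [5,6], [5,7]
  2-simplices (12): [1,2,3], [1,2,4], [1,3,7], [1,4,6], [1,5,6], [1,5,7], [2,3,6], [2,4,5], [2,5,6], [3,4,6], [3,4,7], [4,5,7]

giving chain groups C_0 ≅ Z^7, C_1 ≅ Z^18, C_2 ≅ Z^12.

∂_1: C_1 → C_0 maps an edge to its endpoints' difference, ∂[p,q] = q − p. For instance
  ∂[1,7] = [7] − [1].
The resulting 7×18 matrix has rank 6, and its Smith normal form has invariant factors (1,1,1,1,1,1).

Boundary ∂_2: C_2 → C_1 maps a triangle to the signed sum of its edges. For instance
  ∂[3,4,6] = [4,6] − [3,6] + [3,4],
  ∂[3,4,7] = [4,7] − [3,7] + [3,4].
As a 18×12 matrix over Z this has rank 12, with invariant factors (1,1,1,1,1,1,1,1,1,1,1,2).

From H_k ≅ ker(∂_k) / im(∂_{k+1}) we obtain:

  H_0: rank C_0 − rank ∂_1 = 7 − 6 = 1, and the invariant factors of ∂_1 are all 1, so H_0 = Z.
  H_1: rank ker ∂_1 − rank ∂_2 = (18 − 6) − 12 = 0, and ∂_2 has invariant factor 2 > 1, so H_1 = Z/2.
  H_2: rank ker ∂_2 − rank ∂_3 = (12 − 12) − 0 = 0, and there is no ∂_3, so H_2 = 0.

H_0 = Z,  H_1 = Z/2,  H_2 = 0.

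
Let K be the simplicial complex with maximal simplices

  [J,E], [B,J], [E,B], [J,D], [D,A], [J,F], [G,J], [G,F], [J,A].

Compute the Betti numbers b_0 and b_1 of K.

b_0 = 1, b_1 = 3.

Fix the vertex order A < B < D < E < F < G < J and write every simplex with vertices in increasing order. Then dim K = 1 and the simplices of K are:

  0-simplices (7): A, B, D, E, F, G, J
  1-simplices (9): AD, AJ, BE, BJ, DJ, EJ, FG, FJ, GJ

giving chain groups C_0 ≅ Z^7, C_1 ≅ Z^9.

∂_1: C_1 → C_0 maps an edge to its endpoints' difference, ∂[p,q] = q − p.
This gives a 7×9 integer matrix of rank 6; reducing to Smith normal form yields diagonal entries (1,1,1,1,1,1).

Now H_k = ker ∂_k / im ∂_{k+1}, so:

  H_0: rank C_0 − rank ∂_1 = 7 − 6 = 1, and the invariant factors of ∂_1 are all 1, so H_0 ≅ Z.
  H_1: rank ker ∂_1 − rank ∂_2 = (9 − 6) − 0 = 3, and there is no ∂_2, so H_1 ≅ Z^3.

(K is a triangulation of a wedge of 3 circles.)

Hence the Betti numbers are b_0 = 1, b_1 = 3.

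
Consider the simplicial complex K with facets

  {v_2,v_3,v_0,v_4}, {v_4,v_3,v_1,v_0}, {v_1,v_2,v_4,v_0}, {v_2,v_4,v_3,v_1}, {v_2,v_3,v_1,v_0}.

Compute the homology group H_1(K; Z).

H_1 = 0.

Order the vertices as v_0 < v_1 < v_2 < v_3 < v_4. Listing each simplex with vertices in this order, K has dimension 3 with simplices:

  0-simplices (5): [v_0], [v_1], [v_2], [v_3], [v_4]
  1-simplices (10): [v_0,v_1], [v_0,v_2], [v_0,v_3], [v_0,v_4], [v_1,v_2], [v_1,v_3], [v_1,v_4], [v_2,v_3], [v_2,v_4], [v_3,v_4]
  2-simplices (10): [v_0,v_1,v_2], [v_0,v_1,v_3], [v_0,v_1,v_4], [v_0,v_2,v_3], [v_0,v_2,v_4], [v_0,v_3,v_4], [v_1,v_2,v_3], [v_1,v_2,v_4], [v_1,v_3,v_4], [v_2,v_3,v_4]
  3-simplices (5): [v_0,v_1,v_2,v_3], [v_0,v_1,v_2,v_4], [v_0,v_1,v_3,v_4], [v_0,v_2,v_3,v_4], [v_1,v_2,v_3,v_4]

giving chain groups C_0 ≅ Z^5, C_1 ≅ Z^10, C_2 ≅ Z^10, C_3 ≅ Z^5.

The boundary map ∂_1: C_1 → C_0 maps an edge to its endpoints' difference, ∂[p,q] = q − p.
This gives a 5×10 integer matrix of rank 4; reducing to Smith normal form yields diagonal entries (1,1,1,1).

Boundary ∂_2: C_2 → C_1 sends each 2-simplex [p,q,r] to [q,r] − [p,r] + [p,q]. For instance
  ∂[v_2,v_3,v_4] = [v_3,v_4] − [v_2,v_4] + [v_2,v_3],
  ∂[v_0,v_2,v_4] = [v_2,v_4] − [v_0,v_4] + [v_0,v_2].
The resulting 10×10 matrix has rank 6, and its Smith normal form has invariant factors (1,1,1,1,1,1).

The boundary map ∂_3: C_3 → C_2 sends each 3-simplex σ to the alternating sum Σ_i (−1)^i (σ with its i-th vertex removed). For instance
  ∂[v_1,v_2,v_3,v_4] = [v_2,v_3,v_4] − [v_1,v_3,v_4] + [v_1,v_2,v_4] − [v_1,v_2,v_3],
  ∂[v_0,v_1,v_2,v_4] = [v_1,v_2,v_4] − [v_0,v_2,v_4] + [v_0,v_1,v_4] − [v_0,v_1,v_2].
The resulting 10×5 matrix has rank 4, and its Smith normal form has invariant factors (1,1,1,1).

Now H_k = ker ∂_k / im ∂_{k+1}, so:

  H_1: rank ker ∂_1 − rank ∂_2 = (10 − 4) − 6 = 0, and the invariant factors of ∂_2 are all 1, so H_1 ≅ 0.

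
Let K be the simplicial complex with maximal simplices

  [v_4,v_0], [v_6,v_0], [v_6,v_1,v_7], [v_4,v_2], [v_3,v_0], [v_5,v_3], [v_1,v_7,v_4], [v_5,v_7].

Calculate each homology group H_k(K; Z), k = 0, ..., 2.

Fix the vertex order v_0 < v_1 < v_2 < v_3 < v_4 < v_5 < v_6 < v_7 and write every simplex with vertices in increasing order. Then dim K = 2 and the simplices of K are:

  0-simplices (8): [v_0], [v_1], [v_2], [v_3], [v_4], [v_5], [v_6], [v_7]
  1-simplices (11): [v_0,v_3], [v_0,v_4], [v_0,v_6], [v_1,v_4], [v_1,v_6], [v_1,v_7], [v_2,v_4], [v_3,v_5], [v_4,v_7], [v_5,v_7], [v_6,v_7]
  2-simplices (2): [v_1,v_4,v_7], [v_1,v_6,v_7]

Hence C_0 ≅ Z^8, C_1 ≅ Z^11, C_2 ≅ Z^2.

The boundary map ∂_1: C_1 → C_0 sends each edge [p,q] (with p < q) to q − p. For instance
  ∂[v_3,v_5] = [v_5] − [v_3].
As a 8×11 matrix over Z this has rank 7, with invariant factors (1,1,1,1,1,1,1).

The boundary map ∂_2: C_2 → C_1 maps a triangle to the signed sum of its edges. For instance
  ∂[v_1,v_4,v_7] = [v_4,v_7] − [v_1,v_7] + [v_1,v_4],
  ∂[v_1,v_6,v_7] = [v_6,v_7] − [v_1,v_7] + [v_1,v_6].
The resulting 11×2 matrix has rank 2, and its Smith normal form has invariant factors (1,1).

Computing H_k = (kernel of ∂_k) / (image of ∂_{k+1}):

  H_0: rank C_0 − rank ∂_1 = 8 − 7 = 1, and the invariant factors of ∂_1 are all 1, so H_0 ≅ Z.
  H_1: rank ker ∂_1 − rank ∂_2 = (11 − 7) − 2 = 2, and the invariant factors of ∂_2 are all 1, so H_1 ≅ Z^2.
  H_2: rank ker ∂_2 − rank ∂_3 = (2 − 2) − 0 = 0, and there is no ∂_3, so H_2 ≅ 0.

H_0 = Z,  H_1 = Z^2,  H_2 = 0.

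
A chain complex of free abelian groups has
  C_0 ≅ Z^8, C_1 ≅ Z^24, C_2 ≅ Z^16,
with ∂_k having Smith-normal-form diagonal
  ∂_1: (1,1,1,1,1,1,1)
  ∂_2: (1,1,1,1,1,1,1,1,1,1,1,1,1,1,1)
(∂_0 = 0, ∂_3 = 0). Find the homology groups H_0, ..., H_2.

H_0 = Z,  H_1 = Z^2,  H_2 = Z.

H_0: b_0 = 8 − 0 − 7 = 1; torsion from ∂_1 factors > 1: none. So H_0 = Z.
H_1: b_1 = 24 − 7 − 15 = 2; torsion from ∂_2 factors > 1: none. So H_1 = Z^2.
H_2: b_2 = 16 − 15 − 0 = 1; torsion from ∂_3 factors > 1: none. So H_2 = Z.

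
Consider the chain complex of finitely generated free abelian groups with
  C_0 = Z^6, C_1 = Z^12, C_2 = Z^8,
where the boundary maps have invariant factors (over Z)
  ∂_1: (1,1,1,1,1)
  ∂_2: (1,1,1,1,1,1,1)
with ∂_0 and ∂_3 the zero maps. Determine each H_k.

H_0: b_0 = 6 − 0 − 5 = 1; torsion from ∂_1 factors > 1: none. So H_0 ≅ Z.
H_1: b_1 = 12 − 5 − 7 = 0; torsion from ∂_2 factors > 1: none. So H_1 ≅ 0.
H_2: b_2 = 8 − 7 − 0 = 1; torsion from ∂_3 factors > 1: none. So H_2 ≅ Z.

H_0 ≅ Z,  H_1 = 0,  H_2 ≅ Z.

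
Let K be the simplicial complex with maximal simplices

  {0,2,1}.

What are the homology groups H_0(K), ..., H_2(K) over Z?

H_0 = Z,  H_1 = 0,  H_2 = 0.

Order the vertices as 0 < 1 < 2. Listing each simplex with vertices in this order, K has dimension 2 with simplices:

  0-simplices (3): [0], [1], [2]
  1-simplices (3): [0,1], [0,2], [1,2]
  2-simplices (1): [0,1,2]

so the chain groups are C_0 ≅ Z^3, C_1 ≅ Z^3, C_2 ≅ Z^1.

The boundary map ∂_1: C_1 → C_0 is given by ∂[p,q] = [q] − [p]. For instance
  ∂[0,1] = [1] − [0].
This gives a 3×3 integer matrix of rank 2; reducing to Smith normal form yields diagonal entries (1,1).

Boundary ∂_2: C_2 → C_1 maps a triangle to the signed sum of its edges. For instance
  ∂[0,1,2] = [1,2] − [0,2] + [0,1].
This gives a 3×1 integer matrix of rank 1; reducing to Smith normal form yields diagonal entries (1).

From H_k ≅ ker(∂_k) / im(∂_{k+1}) we obtain:

  H_0: rank C_0 − rank ∂_1 = 3 − 2 = 1, and the invariant factors of ∂_1 are all 1, so H_0 ≅ Z.
  H_1: rank ker ∂_1 − rank ∂_2 = (3 − 2) − 1 = 0, and the invariant factors of ∂_2 are all 1, so H_1 ≅ 0.
  H_2: rank ker ∂_2 − rank ∂_3 = (1 − 1) − 0 = 0, and there is no ∂_3, so H_2 ≅ 0.

(K is a triangulation of the 2-simplex.)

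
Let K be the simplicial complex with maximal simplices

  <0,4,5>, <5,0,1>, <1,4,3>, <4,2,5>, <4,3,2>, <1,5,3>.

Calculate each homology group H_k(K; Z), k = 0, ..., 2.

Take the total order 0 < 1 < 2 < 3 < 4 < 5 on the vertex set. Then K (dimension 2) consists of the simplices:

  0-simplices (6): [0], [1], [2], [3], [4], [5]
  1-simplices (12): [0,1], [0,4], [0,5], [1,3], [1,4], [1,5], [2,3], [2,4], [2,5], [3,4], [3,5], [4,5]
  2-simplices (6): [0,1,5], [0,4,5], [1,3,4], [1,3,5], [2,3,4], [2,4,5]

so the chain groups are C_0 ≅ Z^6, C_1 ≅ Z^12, C_2 ≅ Z^6.

Boundary ∂_1: C_1 → C_0 is given by ∂[p,q] = [q] − [p].
As a 6×12 matrix over Z this has rank 5, with invariant factors (1,1,1,1,1).

Boundary ∂_2: C_2 → C_1 sends each 2-simplex [p,q,r] to [q,r] − [p,r] + [p,q]. For instance
  ∂[0,4,5] = [4,5] − [0,5] + [0,4],
  ∂[1,3,5] = [3,5] − [1,5] + [1,3].
The resulting 12×6 matrix has rank 6, and its Smith normal form has invariant factors (1,1,1,1,1,1).

Now H_k = ker ∂_k / im ∂_{k+1}, so:

  H_0: rank C_0 − rank ∂_1 = 6 − 5 = 1, and the invariant factors of ∂_1 are all 1, so H_0 ≅ Z.
  H_1: rank ker ∂_1 − rank ∂_2 = (12 − 5) − 6 = 1, and the invariant factors of ∂_2 are all 1, so H_1 ≅ Z.
  H_2: rank ker ∂_2 − rank ∂_3 = (6 − 6) − 0 = 0, and there is no ∂_3, so H_2 ≅ 0.

(K is a triangulation of the cylinder S^1 x I.)

H_0 = Z,  H_1 = Z,  H_2 = 0.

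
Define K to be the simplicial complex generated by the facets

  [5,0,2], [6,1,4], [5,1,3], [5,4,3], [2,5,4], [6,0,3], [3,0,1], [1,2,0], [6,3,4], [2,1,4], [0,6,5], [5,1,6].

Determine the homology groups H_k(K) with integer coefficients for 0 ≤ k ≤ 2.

We work with the vertex ordering 0 < 1 < 2 < 3 < 4 < 5 < 6. The simplices of K, each written with vertices in increasing order, are:

  0-simplices (7): [0], [1], [2], [3], [4], [5], [6]
  1-simplices (18): [0,1], [0,2], [0,3], [0,5], [0,6], [1,2], [1,3], [1,4], [1,5], [1,6], [2,4], [2,5], [3,4], [3,5], [3,6], [4,5], [4,6], [5,6]
  2-simplices (12): [0,1,2], [0,1,3], [0,2,5], [0,3,6], [0,5,6], [1,2,4], [1,3,5], [1,4,6], [1,5,6], [2,4,5], [3,4,5], [3,4,6]

so the chain groups are C_0 ≅ Z^7, C_1 ≅ Z^18, C_2 ≅ Z^12.

∂_1: C_1 → C_0 maps an edge to its endpoints' difference, ∂[p,q] = q − p. For instance
  ∂[0,2] = [2] − [0].
As a 7×18 matrix over Z this has rank 6, with invariant factors (1,1,1,1,1,1).

∂_2: C_2 → C_1 maps a triangle to the signed sum of its edges. For instance
  ∂[3,4,5] = [4,5] − [3,5] + [3,4],
  ∂[1,4,6] = [4,6] − [1,6] + [1,4].
This gives a 18×12 integer matrix of rank 12; reducing to Smith normal form yields diagonal entries (1,1,1,1,1,1,1,1,1,1,1,2).

Computing H_k = (kernel of ∂_k) / (image of ∂_{k+1}):

  H_0: rank C_0 − rank ∂_1 = 7 − 6 = 1, and the invariant factors of ∂_1 are all 1, so H_0 = Z.
  H_1: rank ker ∂_1 − rank ∂_2 = (18 − 6) − 12 = 0, and ∂_2 has invariant factor 2 > 1, so H_1 = Z/2.
  H_2: rank ker ∂_2 − rank ∂_3 = (12 − 12) − 0 = 0, and there is no ∂_3, so H_2 = 0.

H_0 ≅ Z,  H_1 ≅ Z/2,  H_2 = 0.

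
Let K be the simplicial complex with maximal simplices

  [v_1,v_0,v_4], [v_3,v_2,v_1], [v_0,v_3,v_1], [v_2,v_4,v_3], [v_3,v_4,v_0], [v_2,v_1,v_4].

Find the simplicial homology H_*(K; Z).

Order the vertices as v_0 < v_1 < v_2 < v_3 < v_4. Listing each simplex with vertices in this order, K has dimension 2 with simplices:

  0-simplices (5): [v_0], [v_1], [v_2], [v_3], [v_4]
  1-simplices (9): [v_0,v_1], [v_0,v_3], [v_0,v_4], [v_1,v_2], [v_1,v_3], [v_1,v_4], [v_2,v_3], [v_2,v_4], [v_3,v_4]
  2-simplices (6): [v_0,v_1,v_3], [v_0,v_1,v_4], [v_0,v_3,v_4], [v_1,v_2,v_3], [v_1,v_2,v_4], [v_2,v_3,v_4]

Hence C_0 ≅ Z^5, C_1 ≅ Z^9, C_2 ≅ Z^6.

The boundary map ∂_1: C_1 → C_0 maps an edge to its endpoints' difference, ∂[p,q] = q − p. For instance
  ∂[v_3,v_4] = [v_4] − [v_3].
The 5×9 boundary matrix has rank 4 and Smith normal form diag(1,1,1,1).

∂_2: C_2 → C_1 sends each 2-simplex [p,q,r] to [q,r] − [p,r] + [p,q]. For instance
  ∂[v_2,v_3,v_4] = [v_3,v_4] − [v_2,v_4] + [v_2,v_3],
  ∂[v_0,v_1,v_3] = [v_1,v_3] − [v_0,v_3] + [v_0,v_1].
The resulting 9×6 matrix has rank 5, and its Smith normal form has invariant factors (1,1,1,1,1).

Computing H_k = (kernel of ∂_k) / (image of ∂_{k+1}):

  H_0: rank C_0 − rank ∂_1 = 5 − 4 = 1, and the invariant factors of ∂_1 are all 1, so H_0 = Z.
  H_1: rank ker ∂_1 − rank ∂_2 = (9 − 4) − 5 = 0, and the invariant factors of ∂_2 are all 1, so H_1 = 0.
  H_2: rank ker ∂_2 − rank ∂_3 = (6 − 5) − 0 = 1, and there is no ∂_3, so H_2 = Z.

H_0 ≅ Z,  H_1 = 0,  H_2 ≅ Z.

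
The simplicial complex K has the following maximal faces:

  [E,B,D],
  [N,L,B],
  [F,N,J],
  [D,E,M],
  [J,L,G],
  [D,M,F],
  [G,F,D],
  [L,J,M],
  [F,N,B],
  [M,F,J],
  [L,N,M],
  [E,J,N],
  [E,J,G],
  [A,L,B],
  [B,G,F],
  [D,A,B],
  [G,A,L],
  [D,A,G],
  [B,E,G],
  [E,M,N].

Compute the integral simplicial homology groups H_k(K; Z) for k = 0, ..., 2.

Fix the vertex order A < B < D < E < F < G < J < L < M < N and write every simplex with vertices in increasing order. Then dim K = 2 and the simplices of K are:

  0-simplices (10): A, B, D, E, F, G, J, L, M, N
  1-simplices (30): AB, AD, AG, AL, BD, BE, BF, BG, BL, BN, DE, DF, DG, DM, EG, EJ, EM, EN, FG, FJ, FM, FN, GJ, GL, JL, JM, JN, LM, LN, MN
  2-simplices (20): ABD, ABL, ADG, AGL, BDE, BEG, BFG, BFN, BLN, DEM, DFG, DFM, EGJ, EJN, EMN, FJM, FJN, GJL, JLM, LMN

so the chain groups are C_0 ≅ Z^10, C_1 ≅ Z^30, C_2 ≅ Z^20.

The boundary map ∂_1: C_1 → C_0 maps an edge to its endpoints' difference, ∂[p,q] = q − p.
As a 10×30 matrix over Z this has rank 9, with invariant factors (1,1,1,1,1,1,1,1,1).

∂_2: C_2 → C_1 acts by ∂[p,q,r] = [q,r] − [p,r] + [p,q]. For instance
  ∂DFG = FG − DG + DF,
  ∂BFN = FN − BN + BF.
The resulting 30×20 matrix has rank 20, and its Smith normal form has invariant factors (1,1,1,1,1,1,1,1,1,1,1,1,1,1,1,1,1,1,1,2).

Computing H_k = (kernel of ∂_k) / (image of ∂_{k+1}):

  H_0: rank C_0 − rank ∂_1 = 10 − 9 = 1, and the invariant factors of ∂_1 are all 1, so H_0 = Z.
  H_1: rank ker ∂_1 − rank ∂_2 = (30 − 9) − 20 = 1, and ∂_2 has invariant factor 2 > 1, so H_1 = Z × Z/2.
  H_2: rank ker ∂_2 − rank ∂_3 = (20 − 20) − 0 = 0, and there is no ∂_3, so H_2 = 0.

As a check, the Euler characteristic is 10 − 30 + 20 = 0, which agrees with 1 − 1 + 0 = 0.
(K is a triangulation of the Klein bottle.)

H_0 = Z,  H_1 = Z × Z/2,  H_2 = 0.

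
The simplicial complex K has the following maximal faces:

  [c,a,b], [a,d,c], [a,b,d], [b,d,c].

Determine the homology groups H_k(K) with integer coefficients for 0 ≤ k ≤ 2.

H_0 = Z,  H_1 = 0,  H_2 = Z.

K has 4 vertices, 6 edges, 4 triangles.
rank ∂_0 = 0, rank ∂_1 = 3 ⇒ b_0 = 4 − 0 − 3 = 1; all invariant factors of ∂_1 are 1 so no torsion. So H_0 ≅ Z.
rank ∂_1 = 3, rank ∂_2 = 3 ⇒ b_1 = 6 − 3 − 3 = 0; all invariant factors of ∂_2 are 1 so no torsion. So H_1 ≅ 0.
rank ∂_2 = 3, rank ∂_3 = 0 ⇒ b_2 = 4 − 3 − 0 = 1. So H_2 ≅ Z.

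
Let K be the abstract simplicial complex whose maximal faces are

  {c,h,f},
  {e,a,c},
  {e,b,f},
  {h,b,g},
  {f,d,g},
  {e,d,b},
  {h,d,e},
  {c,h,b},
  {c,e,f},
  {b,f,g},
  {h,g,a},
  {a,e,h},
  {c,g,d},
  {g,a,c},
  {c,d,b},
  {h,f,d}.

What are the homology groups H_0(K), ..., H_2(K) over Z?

H_0 ≅ Z,  H_1 ≅ Z^2,  H_2 ≅ Z.

Fix the vertex order a < b < c < d < e < f < g < h and write every simplex with vertices in increasing order. Then dim K = 2 and the simplices of K are:

  0-simplices (8): a, b, c, d, e, f, g, h
  1-simplices (24): ac, ae, ag, ah, bc, bd, be, bf, bg, bh, cd, ce, cf, cg, ch, de, df, dg, dh, ef, eh, fg, fh, gh
  2-simplices (16): ace, acg, aeh, agh, bcd, bch, bde, bef, bfg, bgh, cdg, cef, cfh, deh, dfg, dfh

so the chain groups are C_0 ≅ Z^8, C_1 ≅ Z^24, C_2 ≅ Z^16.

The boundary map ∂_1: C_1 → C_0 is given by ∂[p,q] = [q] − [p]. For instance
  ∂ae = e − a.
This gives a 8×24 integer matrix of rank 7; reducing to Smith normal form yields diagonal entries (1,1,1,1,1,1,1).

The boundary map ∂_2: C_2 → C_1 maps a triangle to the signed sum of its edges. For instance
  ∂cfh = fh − ch + cf,
  ∂dfh = fh − dh + df.
As a 24×16 matrix over Z this has rank 15, with invariant factors (1,1,1,1,1,1,1,1,1,1,1,1,1,1,1).

Reading off H_k = ker ∂_k / im ∂_{k+1}:

  H_0: rank C_0 − rank ∂_1 = 8 − 7 = 1, and the invariant factors of ∂_1 are all 1, so H_0 ≅ Z.
  H_1: rank ker ∂_1 − rank ∂_2 = (24 − 7) − 15 = 2, and the invariant factors of ∂_2 are all 1, so H_1 ≅ Z^2.
  H_2: rank ker ∂_2 − rank ∂_3 = (16 − 15) − 0 = 1, and there is no ∂_3, so H_2 ≅ Z.

As a check, the Euler characteristic is 8 − 24 + 16 = 0, which agrees with 1 − 2 + 1 = 0.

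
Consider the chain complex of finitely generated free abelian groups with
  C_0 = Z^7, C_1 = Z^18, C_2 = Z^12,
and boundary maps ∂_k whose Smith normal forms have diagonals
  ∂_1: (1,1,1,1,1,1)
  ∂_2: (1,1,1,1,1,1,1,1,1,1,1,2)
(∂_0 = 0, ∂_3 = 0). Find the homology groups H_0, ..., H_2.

H_0 = Z,  H_1 = Z_2,  H_2 = 0.

H_0: b_0 = 7 − 0 − 6 = 1; torsion from ∂_1 factors > 1: none. So H_0 = Z.
H_1: b_1 = 18 − 6 − 12 = 0; torsion from ∂_2 factors > 1: [2]. So H_1 = Z_2.
H_2: b_2 = 12 − 12 − 0 = 0; torsion from ∂_3 factors > 1: none. So H_2 = 0.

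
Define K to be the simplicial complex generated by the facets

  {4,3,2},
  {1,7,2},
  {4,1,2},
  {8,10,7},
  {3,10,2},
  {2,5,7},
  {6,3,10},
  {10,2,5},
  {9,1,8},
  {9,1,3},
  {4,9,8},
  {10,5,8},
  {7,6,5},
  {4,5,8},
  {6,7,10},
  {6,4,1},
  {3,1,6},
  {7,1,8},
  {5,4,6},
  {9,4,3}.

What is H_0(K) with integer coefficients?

We work with the vertex ordering 1 < 2 < 3 < 4 < 5 < 6 < 7 < 8 < 9 < 10. The simplices of K, each written with vertices in increasing order, are:

  0-simplices (10): [1], [2], [3], [4], [5], [6], [7], [8], [9], [10]
  1-simplices (30): (30 of them)
  2-simplices (20): (20 of them)

giving chain groups C_0 ≅ Z^10, C_1 ≅ Z^30, C_2 ≅ Z^20.

The boundary map ∂_1: C_1 → C_0 sends each edge [p,q] (with p < q) to q − p.
This gives a 10×30 integer matrix of rank 9; reducing to Smith normal form yields diagonal entries (1,1,1,1,1,1,1,1,1).

∂_2: C_2 → C_1 maps a triangle to the signed sum of its edges. For instance
  ∂[3,4,9] = [4,9] − [3,9] + [3,4],
  ∂[7,8,10] = [8,10] − [7,10] + [7,8].
This gives a 30×20 integer matrix of rank 20; reducing to Smith normal form yields diagonal entries (1,1,1,1,1,1,1,1,1,1,1,1,1,1,1,1,1,1,1,2).

Now H_k = ker ∂_k / im ∂_{k+1}, so:

  H_0: rank C_0 − rank ∂_1 = 10 − 9 = 1, and the invariant factors of ∂_1 are all 1, so H_0 ≅ Z.

H_0 ≅ Z.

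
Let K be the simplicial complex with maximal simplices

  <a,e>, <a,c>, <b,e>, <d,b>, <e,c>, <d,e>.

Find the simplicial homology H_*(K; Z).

Fix the vertex order a < b < c < d < e and write every simplex with vertices in increasing order. Then dim K = 1 and the simplices of K are:

  0-simplices (5): a, b, c, d, e
  1-simplices (6): ac, ae, bd, be, ce, de

giving chain groups C_0 ≅ Z^5, C_1 ≅ Z^6.

The boundary map ∂_1: C_1 → C_0 maps an edge to its endpoints' difference, ∂[p,q] = q − p. For instance
  ∂bd = d − b.
This gives a 5×6 integer matrix of rank 4; reducing to Smith normal form yields diagonal entries (1,1,1,1).

Now H_k = ker ∂_k / im ∂_{k+1}, so:

  H_0: rank C_0 − rank ∂_1 = 5 − 4 = 1, and the invariant factors of ∂_1 are all 1, so H_0 = Z.
  H_1: rank ker ∂_1 − rank ∂_2 = (6 − 4) − 0 = 2, and there is no ∂_2, so H_1 = Z^2.

(K is a triangulation of a wedge of 2 circles.)

H_0 ≅ Z,  H_1 ≅ Z^2.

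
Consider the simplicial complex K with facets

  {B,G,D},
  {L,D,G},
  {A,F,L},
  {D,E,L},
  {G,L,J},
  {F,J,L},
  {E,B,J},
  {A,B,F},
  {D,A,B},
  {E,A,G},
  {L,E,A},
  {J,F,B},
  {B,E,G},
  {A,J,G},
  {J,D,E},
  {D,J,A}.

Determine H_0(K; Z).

H_0 ≅ Z.

Order the vertices as A < B < D < E < F < G < J < L. Listing each simplex with vertices in this order, K has dimension 2 with simplices:

  0-simplices (8): A, B, D, E, F, G, J, L
  1-simplices (24): AB, AD, AE, AF, AG, AJ, AL, BD, BE, BF, BG, BJ, DE, DG, DJ, DL, EG, EJ, EL, FJ, FL, GJ, GL, JL
  2-simplices (16): ABD, ABF, ADJ, AEG, AEL, AFL, AGJ, BDG, BEG, BEJ, BFJ, DEJ, DEL, DGL, FJL, GJL

Hence C_0 ≅ Z^8, C_1 ≅ Z^24, C_2 ≅ Z^16.

The boundary map ∂_1: C_1 → C_0 is given by ∂[p,q] = [q] − [p]. For instance
  ∂JL = L − J.
The 8×24 boundary matrix has rank 7 and Smith normal form diag(1,1,1,1,1,1,1).

Boundary ∂_2: C_2 → C_1 maps a triangle to the signed sum of its edges. For instance
  ∂ADJ = DJ − AJ + AD,
  ∂DGL = GL − DL + DG.
The 24×16 boundary matrix has rank 15 and Smith normal form diag(1,1,1,1,1,1,1,1,1,1,1,1,1,1,1).

Reading off H_k = ker ∂_k / im ∂_{k+1}:

  H_0: rank C_0 − rank ∂_1 = 8 − 7 = 1, and the invariant factors of ∂_1 are all 1, so H_0 ≅ Z.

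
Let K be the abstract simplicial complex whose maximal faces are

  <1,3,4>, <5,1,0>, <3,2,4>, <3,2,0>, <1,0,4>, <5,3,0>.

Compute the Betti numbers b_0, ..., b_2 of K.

Take the total order 0 < 1 < 2 < 3 < 4 < 5 on the vertex set. Then K (dimension 2) consists of the simplices:

  0-simplices (6): [0], [1], [2], [3], [4], [5]
  1-simplices (12): [0,1], [0,2], [0,3], [0,4], [0,5], [1,3], [1,4], [1,5], [2,3], [2,4], [3,4], [3,5]
  2-simplices (6): [0,1,4], [0,1,5], [0,2,3], [0,3,5], [1,3,4], [2,3,4]

so the chain groups are C_0 ≅ Z^6, C_1 ≅ Z^12, C_2 ≅ Z^6.

∂_1: C_1 → C_0 is given by ∂[p,q] = [q] − [p]. For instance
  ∂[0,3] = [3] − [0].
The 6×12 boundary matrix has rank 5 and Smith normal form diag(1,1,1,1,1).

The boundary map ∂_2: C_2 → C_1 acts by ∂[p,q,r] = [q,r] − [p,r] + [p,q]. For instance
  ∂[0,2,3] = [2,3] − [0,3] + [0,2],
  ∂[2,3,4] = [3,4] − [2,4] + [2,3].
The 12×6 boundary matrix has rank 6 and Smith normal form diag(1,1,1,1,1,1).

From H_k ≅ ker(∂_k) / im(∂_{k+1}) we obtain:

  H_0: rank C_0 − rank ∂_1 = 6 − 5 = 1, and the invariant factors of ∂_1 are all 1, so H_0 ≅ Z.
  H_1: rank ker ∂_1 − rank ∂_2 = (12 − 5) − 6 = 1, and the invariant factors of ∂_2 are all 1, so H_1 ≅ Z.
  H_2: rank ker ∂_2 − rank ∂_3 = (6 − 6) − 0 = 0, and there is no ∂_3, so H_2 ≅ 0.

(K is a triangulation of the cylinder S^1 x I.)

Hence the Betti numbers are b_0 = 1, b_1 = 1, b_2 = 0.

b_0 = 1, b_1 = 1, b_2 = 0.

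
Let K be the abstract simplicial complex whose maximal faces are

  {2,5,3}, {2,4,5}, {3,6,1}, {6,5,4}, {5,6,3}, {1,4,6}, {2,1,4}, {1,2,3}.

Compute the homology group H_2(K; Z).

Fix the vertex order 1 < 2 < 3 < 4 < 5 < 6 and write every simplex with vertices in increasing order. Then dim K = 2 and the simplices of K are:

  0-simplices (6): [1], [2], [3], [4], [5], [6]
  1-simplices (12): [1,2], [1,3], [1,4], [1,6], [2,3], [2,4], [2,5], [3,5], [3,6], [4,5], [4,6], [5,6]
  2-simplices (8): [1,2,3], [1,2,4], [1,3,6], [1,4,6], [2,3,5], [2,4,5], [3,5,6], [4,5,6]

so the chain groups are C_0 ≅ Z^6, C_1 ≅ Z^12, C_2 ≅ Z^8.

The boundary map ∂_1: C_1 → C_0 is given by ∂[p,q] = [q] − [p].
The resulting 6×12 matrix has rank 5, and its Smith normal form has invariant factors (1,1,1,1,1).

Boundary ∂_2: C_2 → C_1 sends each 2-simplex [p,q,r] to [q,r] − [p,r] + [p,q]. For instance
  ∂[1,4,6] = [4,6] − [1,6] + [1,4],
  ∂[3,5,6] = [5,6] − [3,6] + [3,5].
This gives a 12×8 integer matrix of rank 7; reducing to Smith normal form yields diagonal entries (1,1,1,1,1,1,1).

Now H_k = ker ∂_k / im ∂_{k+1}, so:

  H_2: rank ker ∂_2 − rank ∂_3 = (8 − 7) − 0 = 1, and there is no ∂_3, so H_2 ≅ Z.

H_2 = Z.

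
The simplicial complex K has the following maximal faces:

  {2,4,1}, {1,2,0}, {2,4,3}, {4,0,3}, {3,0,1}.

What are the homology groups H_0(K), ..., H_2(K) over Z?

Fix the vertex order 0 < 1 < 2 < 3 < 4 and write every simplex with vertices in increasing order. Then dim K = 2 and the simplices of K are:

  0-simplices (5): [0], [1], [2], [3], [4]
  1-simplices (10): [0,1], [0,2], [0,3], [0,4], [1,2], [1,3], [1,4], [2,3], [2,4], [3,4]
  2-simplices (5): [0,1,2], [0,1,3], [0,3,4], [1,2,4], [2,3,4]

giving chain groups C_0 ≅ Z^5, C_1 ≅ Z^10, C_2 ≅ Z^5.

The boundary map ∂_1: C_1 → C_0 maps an edge to its endpoints' difference, ∂[p,q] = q − p.
As a 5×10 matrix over Z this has rank 4, with invariant factors (1,1,1,1).

∂_2: C_2 → C_1 sends each 2-simplex [p,q,r] to [q,r] − [p,r] + [p,q]. For instance
  ∂[1,2,4] = [2,4] − [1,4] + [1,2],
  ∂[0,3,4] = [3,4] − [0,4] + [0,3].
The resulting 10×5 matrix has rank 5, and its Smith normal form has invariant factors (1,1,1,1,1).

Now H_k = ker ∂_k / im ∂_{k+1}, so:

  H_0: rank C_0 − rank ∂_1 = 5 − 4 = 1, and the invariant factors of ∂_1 are all 1, so H_0 = Z.
  H_1: rank ker ∂_1 − rank ∂_2 = (10 − 4) − 5 = 1, and the invariant factors of ∂_2 are all 1, so H_1 = Z.
  H_2: rank ker ∂_2 − rank ∂_3 = (5 − 5) − 0 = 0, and there is no ∂_3, so H_2 = 0.

H_0 ≅ Z,  H_1 ≅ Z,  H_2 = 0.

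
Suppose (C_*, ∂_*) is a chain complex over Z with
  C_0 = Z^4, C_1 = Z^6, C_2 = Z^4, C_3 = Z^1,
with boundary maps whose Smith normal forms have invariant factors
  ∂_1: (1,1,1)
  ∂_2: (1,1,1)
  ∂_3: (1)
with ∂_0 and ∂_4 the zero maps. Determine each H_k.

H_0: b_0 = 4 − 0 − 3 = 1; torsion from ∂_1 factors > 1: none. So H_0 = Z.
H_1: b_1 = 6 − 3 − 3 = 0; torsion from ∂_2 factors > 1: none. So H_1 = 0.
H_2: b_2 = 4 − 3 − 1 = 0; torsion from ∂_3 factors > 1: none. So H_2 = 0.
H_3: b_3 = 1 − 1 − 0 = 0; torsion from ∂_4 factors > 1: none. So H_3 = 0.

H_0 = Z,  H_1 = 0,  H_2 = 0,  H_3 = 0.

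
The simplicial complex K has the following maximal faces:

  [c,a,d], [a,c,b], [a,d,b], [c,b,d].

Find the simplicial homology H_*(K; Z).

Fix the vertex order a < b < c < d and write every simplex with vertices in increasing order. Then dim K = 2 and the simplices of K are:

  0-simplices (4): a, b, c, d
  1-simplices (6): ab, ac, ad, bc, bd, cd
  2-simplices (4): abc, abd, acd, bcd

Hence C_0 ≅ Z^4, C_1 ≅ Z^6, C_2 ≅ Z^4.

The boundary map ∂_1: C_1 → C_0 sends each edge [p,q] (with p < q) to q − p. For instance
  ∂ab = b − a.
The 4×6 boundary matrix has rank 3 and Smith normal form diag(1,1,1).

The boundary map ∂_2: C_2 → C_1 acts by ∂[p,q,r] = [q,r] − [p,r] + [p,q]. For instance
  ∂abd = bd − ad + ab,
  ∂acd = cd − ad + ac.
The resulting 6×4 matrix has rank 3, and its Smith normal form has invariant factors (1,1,1).

From H_k ≅ ker(∂_k) / im(∂_{k+1}) we obtain:

  H_0: rank C_0 − rank ∂_1 = 4 − 3 = 1, and the invariant factors of ∂_1 are all 1, so H_0 = Z.
  H_1: rank ker ∂_1 − rank ∂_2 = (6 − 3) − 3 = 0, and the invariant factors of ∂_2 are all 1, so H_1 = 0.
  H_2: rank ker ∂_2 − rank ∂_3 = (4 − 3) − 0 = 1, and there is no ∂_3, so H_2 = Z.

(K is a triangulation of the 2-sphere S^2.)

H_0 ≅ Z,  H_1 = 0,  H_2 ≅ Z.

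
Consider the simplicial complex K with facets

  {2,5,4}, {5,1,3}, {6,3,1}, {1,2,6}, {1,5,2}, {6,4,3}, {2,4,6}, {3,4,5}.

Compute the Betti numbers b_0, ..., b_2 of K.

b_0 = 1, b_1 = 0, b_2 = 1.

Take the total order 1 < 2 < 3 < 4 < 5 < 6 on the vertex set. Then K (dimension 2) consists of the simplices:

  0-simplices (6): [1], [2], [3], [4], [5], [6]
  1-simplices (12): [1,2], [1,3], [1,5], [1,6], [2,4], [2,5], [2,6], [3,4], [3,5], [3,6], [4,5], [4,6]
  2-simplices (8): [1,2,5], [1,2,6], [1,3,5], [1,3,6], [2,4,5], [2,4,6], [3,4,5], [3,4,6]

so the chain groups are C_0 ≅ Z^6, C_1 ≅ Z^12, C_2 ≅ Z^8.

Boundary ∂_1: C_1 → C_0 is given by ∂[p,q] = [q] − [p]. For instance
  ∂[1,2] = [2] − [1].
The 6×12 boundary matrix has rank 5 and Smith normal form diag(1,1,1,1,1).

∂_2: C_2 → C_1 sends each 2-simplex [p,q,r] to [q,r] − [p,r] + [p,q]. For instance
  ∂[2,4,5] = [4,5] − [2,5] + [2,4],
  ∂[1,3,6] = [3,6] − [1,6] + [1,3].
As a 12×8 matrix over Z this has rank 7, with invariant factors (1,1,1,1,1,1,1).

Computing H_k = (kernel of ∂_k) / (image of ∂_{k+1}):

  H_0: rank C_0 − rank ∂_1 = 6 − 5 = 1, and the invariant factors of ∂_1 are all 1, so H_0 ≅ Z.
  H_1: rank ker ∂_1 − rank ∂_2 = (12 − 5) − 7 = 0, and the invariant factors of ∂_2 are all 1, so H_1 ≅ 0.
  H_2: rank ker ∂_2 − rank ∂_3 = (8 − 7) − 0 = 1, and there is no ∂_3, so H_2 ≅ Z.

As a check, the Euler characteristic is 6 − 12 + 8 = 2, which agrees with 1 − 0 + 1 = 2.

Hence the Betti numbers are b_0 = 1, b_1 = 0, b_2 = 1.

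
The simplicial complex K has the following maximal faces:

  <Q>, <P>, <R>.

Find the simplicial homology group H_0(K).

K has 3 vertices.
rank ∂_0 = 0, rank ∂_1 = 0 ⇒ b_0 = 3 − 0 − 0 = 3. So H_0 = Z^3.

H_0 ≅ Z^3.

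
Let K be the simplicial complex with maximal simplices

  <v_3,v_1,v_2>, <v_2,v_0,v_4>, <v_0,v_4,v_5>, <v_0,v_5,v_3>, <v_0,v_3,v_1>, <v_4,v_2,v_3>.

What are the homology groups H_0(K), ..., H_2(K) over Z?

Order the vertices as v_0 < v_1 < v_2 < v_3 < v_4 < v_5. Listing each simplex with vertices in this order, K has dimension 2 with simplices:

  0-simplices (6): [v_0], [v_1], [v_2], [v_3], [v_4], [v_5]
  1-simplices (12): [v_0,v_1], [v_0,v_2], [v_0,v_3], [v_0,v_4], [v_0,v_5], [v_1,v_2], [v_1,v_3], [v_2,v_3], [v_2,v_4], [v_3,v_4], [v_3,v_5], [v_4,v_5]
  2-simplices (6): [v_0,v_1,v_3], [v_0,v_2,v_4], [v_0,v_3,v_5], [v_0,v_4,v_5], [v_1,v_2,v_3], [v_2,v_3,v_4]

so the chain groups are C_0 ≅ Z^6, C_1 ≅ Z^12, C_2 ≅ Z^6.

Boundary ∂_1: C_1 → C_0 is given by ∂[p,q] = [q] − [p]. For instance
  ∂[v_0,v_5] = [v_5] − [v_0].
The 6×12 boundary matrix has rank 5 and Smith normal form diag(1,1,1,1,1).

∂_2: C_2 → C_1 acts by ∂[p,q,r] = [q,r] − [p,r] + [p,q]. For instance
  ∂[v_1,v_2,v_3] = [v_2,v_3] − [v_1,v_3] + [v_1,v_2],
  ∂[v_0,v_3,v_5] = [v_3,v_5] − [v_0,v_5] + [v_0,v_3].
The 12×6 boundary matrix has rank 6 and Smith normal form diag(1,1,1,1,1,1).

From H_k ≅ ker(∂_k) / im(∂_{k+1}) we obtain:

  H_0: rank C_0 − rank ∂_1 = 6 − 5 = 1, and the invariant factors of ∂_1 are all 1, so H_0 ≅ Z.
  H_1: rank ker ∂_1 − rank ∂_2 = (12 − 5) − 6 = 1, and the invariant factors of ∂_2 are all 1, so H_1 ≅ Z.
  H_2: rank ker ∂_2 − rank ∂_3 = (6 − 6) − 0 = 0, and there is no ∂_3, so H_2 ≅ 0.

(K is a triangulation of the cylinder S^1 x I.)

H_0 = Z,  H_1 = Z,  H_2 = 0.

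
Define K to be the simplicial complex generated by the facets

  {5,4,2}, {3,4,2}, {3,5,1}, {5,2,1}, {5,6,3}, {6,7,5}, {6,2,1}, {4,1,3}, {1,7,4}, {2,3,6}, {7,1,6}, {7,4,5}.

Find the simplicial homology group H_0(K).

H_0 ≅ Z.

Fix the vertex order 1 < 2 < 3 < 4 < 5 < 6 < 7 and write every simplex with vertices in increasing order. Then dim K = 2 and the simplices of K are:

  0-simplices (7): [1], [2], [3], [4], [5], [6], [7]
  1-simplices (18): [1,2], [1,3], [1,4], [1,5], [1,6], [1,7], [2,3], [2,4], [2,5], [2,6], [3,4], [3,5], [3,6], [4,5], [4,7], [5,6], [5,7], [6,7]
  2-simplices (12): [1,2,5], [1,2,6], [1,3,4], [1,3,5], [1,4,7], [1,6,7], [2,3,4], [2,3,6], [2,4,5], [3,5,6], [4,5,7], [5,6,7]

Hence C_0 ≅ Z^7, C_1 ≅ Z^18, C_2 ≅ Z^12.

The boundary map ∂_1: C_1 → C_0 sends each edge [p,q] (with p < q) to q − p. For instance
  ∂[3,6] = [6] − [3].
The 7×18 boundary matrix has rank 6 and Smith normal form diag(1,1,1,1,1,1).

Boundary ∂_2: C_2 → C_1 sends each 2-simplex [p,q,r] to [q,r] − [p,r] + [p,q]. For instance
  ∂[1,2,6] = [2,6] − [1,6] + [1,2],
  ∂[1,4,7] = [4,7] − [1,7] + [1,4].
As a 18×12 matrix over Z this has rank 12, with invariant factors (1,1,1,1,1,1,1,1,1,1,1,2).

Computing H_k = (kernel of ∂_k) / (image of ∂_{k+1}):

  H_0: rank C_0 − rank ∂_1 = 7 − 6 = 1, and the invariant factors of ∂_1 are all 1, so H_0 = Z.

(K is a triangulation of the real projective plane RP^2.)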